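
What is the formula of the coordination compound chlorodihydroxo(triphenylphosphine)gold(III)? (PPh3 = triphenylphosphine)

Ligands: 1 triphenylphosphine (PPh3, neutral), 1 chloro (Cl, -1), 2 hydroxo (OH, -1). Ligand charge sum = -3.
With Au in oxidation state +3, the complex ion is [Au...].

[AuCl(OH)2(PPh3)]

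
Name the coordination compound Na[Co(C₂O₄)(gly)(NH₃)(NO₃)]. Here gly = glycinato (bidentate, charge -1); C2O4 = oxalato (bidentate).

sodium ammine(glycinato)nitratooxalatocobaltate(III)

The 1 sodium counter-ion carries a total charge of +1, so each complex ion is 1−.
Ligand charges: 1×glycinato (-1 each), 1×ammine (neutral), 1×oxalato (-2 each), 1×nitrato (-1 each); total -4. So Co + (-4) = 1−, giving Co = +3.
Ligands are named alphabetically: ammine before glycinato before nitrato before oxalato.
The complex ion is anionic, so cobalt takes the -ate form cobaltate(III).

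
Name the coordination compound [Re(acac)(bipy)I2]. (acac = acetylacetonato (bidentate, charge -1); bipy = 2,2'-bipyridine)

There is no counter-ion, so the complex is neutral overall.
Ligand charges: 2×iodo (-1 each), 1×acetylacetonato (-1 each), 1×2,2'-bipyridine (neutral); total -3. So Re + (-3) = 0, giving Re = +3.
Ligands are named alphabetically: acetylacetonato before bipyridine before iodo.

(acetylacetonato)(2,2'-bipyridine)diiodorhenium(III)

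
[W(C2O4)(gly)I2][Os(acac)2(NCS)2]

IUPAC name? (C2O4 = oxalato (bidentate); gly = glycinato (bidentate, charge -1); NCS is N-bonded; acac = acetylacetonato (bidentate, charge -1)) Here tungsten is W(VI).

(glycinato)diiodooxalatotungsten(VI) bis(acetylacetonato)diisothiocyanatoosmate(III)

W is given as +6; the cation's ligand charges sum to -5, so the complex cation is 1+.
A 1:1 salt means the anion carries the equal and opposite charge, 1−.
Anion: ligand charges sum to -4; for the ion to be 1−, Os = +3.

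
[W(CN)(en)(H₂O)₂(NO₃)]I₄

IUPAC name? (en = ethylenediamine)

diaquacyano(ethylenediamine)nitratotungsten(VI) iodide

The 4 iodide counter-ions carry a total charge of -4, so each complex ion is 4+.
Ligand charges: 1×cyano (-1 each), 1×ethylenediamine (neutral), 2×aqua (neutral), 1×nitrato (-1 each); total -2. So W + (-2) = 4+, giving W = +6.
Ligands are named alphabetically: aqua before cyano before ethylenediamine before nitrato.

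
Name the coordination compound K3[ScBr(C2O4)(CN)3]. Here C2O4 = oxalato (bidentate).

The 3 potassium counter-ions carry a total charge of +3, so each complex ion is 3−.
Ligand charges: 3×cyano (-1 each), 1×oxalato (-2 each), 1×bromo (-1 each); total -6. So Sc + (-6) = 3−, giving Sc = +3.
Ligands are named alphabetically: bromo before cyano before oxalato.
The complex ion is anionic, so scandium takes the -ate form scandate(III).

potassium bromotricyanooxalatoscandate(III)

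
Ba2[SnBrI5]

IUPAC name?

barium bromopentaiodostannate(II)

The 2 barium counter-ions carry a total charge of +4, so each complex ion is 4−.
Ligand charges: 1×bromo (-1 each), 5×iodo (-1 each); total -6. So Sn + (-6) = 4−, giving Sn = +2.
The complex ion is anionic, so tin takes the -ate form stannate(II).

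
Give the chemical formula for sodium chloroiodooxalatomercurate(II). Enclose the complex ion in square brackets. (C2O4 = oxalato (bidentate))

Na2[Hg(C2O4)ClI]

Ligands: 1 iodo (I, -1), 1 chloro (Cl, -1), 1 oxalato (C2O4, -2). Ligand charge sum = -4.
With Hg in oxidation state +2, the complex ion is [Hg...]^2−.
Charge balance with sodium (+1) requires 1 complex ion per 2 sodium.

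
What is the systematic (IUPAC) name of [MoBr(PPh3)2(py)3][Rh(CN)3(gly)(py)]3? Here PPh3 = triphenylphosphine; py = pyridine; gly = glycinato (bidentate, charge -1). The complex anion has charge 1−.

The complex anion is given as 1−; its ligand charges sum to -4, so Rh = +3.
With 3 anions per cation, the cation must be 3×1 = 3+.
Cation: ligand charges sum to -1; for the ion to be 3+, Mo = +4.

bromotris(pyridine)bis(triphenylphosphine)molybdenum(IV) tricyano(glycinato)(pyridine)rhodate(III)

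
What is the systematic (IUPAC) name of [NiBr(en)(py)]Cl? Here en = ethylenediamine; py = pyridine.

The 1 chloride counter-ion carries a total charge of -1, so each complex ion is 1+.
Ligand charges: 1×bromo (-1 each), 1×ethylenediamine (neutral), 1×pyridine (neutral); total -1. So Ni + (-1) = 1+, giving Ni = +2.
Ligands are named alphabetically: bromo before ethylenediamine before pyridine.

bromo(ethylenediamine)(pyridine)nickel(II) chloride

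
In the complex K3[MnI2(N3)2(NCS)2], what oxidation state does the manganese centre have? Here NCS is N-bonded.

+3

3 potassium outside the brackets (+1 each) → the complex ion is 3−.
Ligand charges: 2×I = -2; 2×N3 = -2; 2×NCS = -2; sum -6.
Mn + (-6) = 3− ⇒ Mn is +3.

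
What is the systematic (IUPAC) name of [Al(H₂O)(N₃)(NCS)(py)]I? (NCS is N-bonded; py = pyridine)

aquaazidoisothiocyanato(pyridine)aluminium(III) iodide

The 1 iodide counter-ion carries a total charge of -1, so each complex ion is 1+.
Ligand charges: 1×aqua (neutral), 1×isothiocyanato (-1 each), 1×pyridine (neutral), 1×azido (-1 each); total -2. So Al + (-2) = 1+, giving Al = +3.
Ligands are named alphabetically: aqua before azido before isothiocyanato before pyridine.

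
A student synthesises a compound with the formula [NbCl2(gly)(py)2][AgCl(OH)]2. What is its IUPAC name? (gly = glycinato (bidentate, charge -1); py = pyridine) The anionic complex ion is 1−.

The complex anion is given as 1−; its ligand charges sum to -2, so Ag = +1.
With 2 anions per cation, the cation must be 2×1 = 2+.
Cation: ligand charges sum to -3; for the ion to be 2+, Nb = +5.

dichloro(glycinato)bis(pyridine)niobium(V) chlorohydroxoargentate(I)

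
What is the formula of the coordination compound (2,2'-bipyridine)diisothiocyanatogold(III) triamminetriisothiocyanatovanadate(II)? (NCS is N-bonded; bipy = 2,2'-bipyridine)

Cation [Au…]: ligand charges -2, Au(III) ⇒ ion charge 1+.
Anion [V…]: ligand charges -3, V(II) ⇒ ion charge 1−.
One 1+ cation balances one 1− anion.

[Au(bipy)(NCS)2][V(NCS)3(NH3)3]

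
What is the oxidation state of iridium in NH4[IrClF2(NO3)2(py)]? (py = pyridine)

+4

1 ammonium outside the brackets (+1 each) → the complex ion is 1−.
Ligand charges: 1×Cl = -1; 1×py neutral; 2×NO3 = -2; 2×F = -2; sum -5.
Ir + (-5) = 1− ⇒ Ir is +4.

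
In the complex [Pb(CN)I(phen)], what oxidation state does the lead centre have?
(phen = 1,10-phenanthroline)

+2

No counter-ion: the bracketed complex is neutral.
Ligand charges: 1×CN = -1; 1×phen neutral; 1×I = -1; sum -2.
Pb + (-2) = 0 ⇒ Pb is +2.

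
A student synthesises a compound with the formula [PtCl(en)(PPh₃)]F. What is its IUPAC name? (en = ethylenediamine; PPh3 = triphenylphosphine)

The 1 fluoride counter-ion carries a total charge of -1, so each complex ion is 1+.
Ligand charges: 1×ethylenediamine (neutral), 1×chloro (-1 each), 1×triphenylphosphine (neutral); total -1. So Pt + (-1) = 1+, giving Pt = +2.
Ligands are named alphabetically: chloro before ethylenediamine before triphenylphosphine.

chloro(ethylenediamine)(triphenylphosphine)platinum(II) fluoride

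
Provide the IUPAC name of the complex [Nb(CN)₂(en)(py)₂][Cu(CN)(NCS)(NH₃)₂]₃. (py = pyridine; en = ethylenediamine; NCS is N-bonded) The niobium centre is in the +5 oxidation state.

Nb is given as +5; the cation's ligand charges sum to -2, so the complex cation is 3+.
With 3 anions per cation, each anion must be 3/3 = 1−.
Anion: ligand charges sum to -2; for the ion to be 1−, Cu = +1.

dicyano(ethylenediamine)bis(pyridine)niobium(V) diamminecyanoisothiocyanatocuprate(I)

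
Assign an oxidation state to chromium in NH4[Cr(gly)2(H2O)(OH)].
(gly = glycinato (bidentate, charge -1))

+2

1 ammonium outside the brackets (+1 each) → the complex ion is 1−.
Ligand charges: 1×OH = -1; 1×H2O neutral; 2×gly = -2; sum -3.
Cr + (-3) = 1− ⇒ Cr is +2.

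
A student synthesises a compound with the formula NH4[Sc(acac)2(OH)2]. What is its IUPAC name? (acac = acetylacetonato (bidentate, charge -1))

ammonium bis(acetylacetonato)dihydroxoscandate(III)

The 1 ammonium counter-ion carries a total charge of +1, so each complex ion is 1−.
Ligand charges: 2×acetylacetonato (-1 each), 2×hydroxo (-1 each); total -4. So Sc + (-4) = 1−, giving Sc = +3.
Ligands are named alphabetically: acetylacetonato before hydroxo.
The complex ion is anionic, so scandium takes the -ate form scandate(III).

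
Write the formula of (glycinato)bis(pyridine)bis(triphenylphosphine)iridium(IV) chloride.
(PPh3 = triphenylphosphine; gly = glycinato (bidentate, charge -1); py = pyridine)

[Ir(gly)(PPh3)2(py)2]Cl3

Ligands: 2 triphenylphosphine (PPh3, neutral), 1 glycinato (gly, -1), 2 pyridine (py, neutral). Ligand charge sum = -1.
Charge balance with chloride (-1) requires 1 complex ion per 3 chloride.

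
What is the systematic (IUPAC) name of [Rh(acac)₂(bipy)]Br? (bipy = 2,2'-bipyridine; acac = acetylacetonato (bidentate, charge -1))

The 1 bromide counter-ion carries a total charge of -1, so each complex ion is 1+.
Ligand charges: 1×2,2'-bipyridine (neutral), 2×acetylacetonato (-1 each); total -2. So Rh + (-2) = 1+, giving Rh = +3.
Ligands are named alphabetically: acetylacetonato before bipyridine.

bis(acetylacetonato)(2,2'-bipyridine)rhodium(III) bromide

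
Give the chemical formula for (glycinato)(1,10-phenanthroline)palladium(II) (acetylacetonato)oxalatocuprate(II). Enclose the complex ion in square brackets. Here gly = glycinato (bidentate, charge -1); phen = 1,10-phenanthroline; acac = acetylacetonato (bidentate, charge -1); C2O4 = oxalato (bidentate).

Cation [Pd…]: ligand charges -1, Pd(II) ⇒ ion charge 1+.
Anion [Cu…]: ligand charges -3, Cu(II) ⇒ ion charge 1−.

[Pd(gly)(phen)][Cu(acac)(C2O4)]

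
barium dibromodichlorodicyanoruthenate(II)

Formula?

Ba2[RuBr2Cl2(CN)2]

Ligands: 2 bromo (Br, -1), 2 chloro (Cl, -1), 2 cyano (CN, -1). Ligand charge sum = -6.
Charge balance with barium (+2) requires 1 complex ion per 2 barium.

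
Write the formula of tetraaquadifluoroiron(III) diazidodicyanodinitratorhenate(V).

Cation [Fe…]: ligand charges -2, Fe(III) ⇒ ion charge 1+.
Anion [Re…]: ligand charges -6, Re(V) ⇒ ion charge 1−.

[FeF2(H2O)4][Re(CN)2(N3)2(NO3)2]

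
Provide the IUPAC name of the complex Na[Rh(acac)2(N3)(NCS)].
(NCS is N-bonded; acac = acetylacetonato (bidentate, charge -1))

sodium bis(acetylacetonato)azidoisothiocyanatorhodate(III)

The 1 sodium counter-ion carries a total charge of +1, so each complex ion is 1−.
Ligand charges: 1×isothiocyanato (-1 each), 2×acetylacetonato (-1 each), 1×azido (-1 each); total -4. So Rh + (-4) = 1−, giving Rh = +3.
The complex ion is anionic, so rhodium takes the -ate form rhodate(III).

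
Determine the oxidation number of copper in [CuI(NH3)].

+1

No counter-ion: the bracketed complex is neutral.
Ligand charges: 1×I = -1; 1×NH3 neutral; sum -1.
Cu + (-1) = 0 ⇒ Cu is +1.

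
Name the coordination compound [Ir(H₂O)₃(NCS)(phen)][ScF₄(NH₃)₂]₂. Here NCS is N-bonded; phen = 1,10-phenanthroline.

triaquaisothiocyanato(1,10-phenanthroline)iridium(III) diamminetetrafluoroscandate(III)

Scandium is always +3 in its complexes; the anion's ligand charges sum to -4, so the complex anion is 1−.
With 2 anions per cation, the cation must be 2×1 = 2+.
Cation: ligand charges sum to -1; for the ion to be 2+, Ir = +3.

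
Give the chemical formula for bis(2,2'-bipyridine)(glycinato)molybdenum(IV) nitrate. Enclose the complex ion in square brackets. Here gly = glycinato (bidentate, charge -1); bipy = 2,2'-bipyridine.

[Mo(bipy)2(gly)](NO3)3

Ligands: 1 glycinato (gly, -1), 2 2,2'-bipyridine (bipy, neutral). Ligand charge sum = -1.
Charge balance with nitrate (-1) requires 1 complex ion per 3 nitrate.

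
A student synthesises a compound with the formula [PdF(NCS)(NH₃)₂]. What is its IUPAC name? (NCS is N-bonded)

diamminefluoroisothiocyanatopalladium(II)

There is no counter-ion, so the complex is neutral overall.
Ligand charges: 1×isothiocyanato (-1 each), 2×ammine (neutral), 1×fluoro (-1 each); total -2. So Pd + (-2) = 0, giving Pd = +2.
Ligands are named alphabetically: ammine before fluoro before isothiocyanato.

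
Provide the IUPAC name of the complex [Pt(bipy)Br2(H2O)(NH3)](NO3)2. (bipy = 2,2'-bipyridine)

The 2 nitrate counter-ions carry a total charge of -2, so each complex ion is 2+.
Ligand charges: 1×ammine (neutral), 2×bromo (-1 each), 1×aqua (neutral), 1×2,2'-bipyridine (neutral); total -2. So Pt + (-2) = 2+, giving Pt = +4.
Ligands are named alphabetically: ammine before aqua before bipyridine before bromo.

ammineaqua(2,2'-bipyridine)dibromoplatinum(IV) nitrate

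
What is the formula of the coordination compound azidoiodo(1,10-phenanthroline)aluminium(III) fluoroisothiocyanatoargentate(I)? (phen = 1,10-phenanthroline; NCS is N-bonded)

[AlI(N3)(phen)][AgF(NCS)]

Cation [Al…]: ligand charges -2, Al(III) ⇒ ion charge 1+.
Anion [Ag…]: ligand charges -2, Ag(I) ⇒ ion charge 1−.
One 1+ cation balances one 1− anion.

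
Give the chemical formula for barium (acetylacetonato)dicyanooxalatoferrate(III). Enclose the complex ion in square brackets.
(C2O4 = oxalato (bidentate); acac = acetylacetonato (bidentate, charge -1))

Ba[Fe(acac)(C2O4)(CN)2]

Ligands: 1 oxalato (C2O4, -2), 1 acetylacetonato (acac, -1), 2 cyano (CN, -1). Ligand charge sum = -5.
With Fe in oxidation state +3, the complex ion is [Fe...]^2−.
Charge balance with barium (+2) requires 1 complex ion per 1 barium.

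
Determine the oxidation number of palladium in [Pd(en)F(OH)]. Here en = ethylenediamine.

No counter-ion: the bracketed complex is neutral.
Ligand charges: 1×F = -1; 1×en neutral; 1×OH = -1; sum -2.
Pd + (-2) = 0 ⇒ Pd is +2.

+2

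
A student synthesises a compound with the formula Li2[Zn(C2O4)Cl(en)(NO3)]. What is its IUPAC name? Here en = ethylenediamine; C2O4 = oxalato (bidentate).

lithium chloro(ethylenediamine)nitratooxalatozincate(II)

The 2 lithium counter-ions carry a total charge of +2, so each complex ion is 2−.
Ligand charges: 1×nitrato (-1 each), 1×ethylenediamine (neutral), 1×oxalato (-2 each), 1×chloro (-1 each); total -4. So Zn + (-4) = 2−, giving Zn = +2.
Ligands are named alphabetically: chloro before ethylenediamine before nitrato before oxalato.
The complex ion is anionic, so zinc takes the -ate form zincate(II).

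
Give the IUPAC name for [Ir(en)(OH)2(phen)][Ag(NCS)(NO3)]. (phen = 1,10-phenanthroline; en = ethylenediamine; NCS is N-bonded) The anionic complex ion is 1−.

The complex anion is given as 1−; its ligand charges sum to -2, so Ag = +1.
A 1:1 salt means the cation carries the equal and opposite charge, 1+.
Cation: ligand charges sum to -2; for the ion to be 1+, Ir = +3.

(ethylenediamine)dihydroxo(1,10-phenanthroline)iridium(III) isothiocyanatonitratoargentate(I)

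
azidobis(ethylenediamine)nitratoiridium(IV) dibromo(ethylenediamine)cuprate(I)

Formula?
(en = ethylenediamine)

Cation [Ir…]: ligand charges -2, Ir(IV) ⇒ ion charge 2+.
Anion [Cu…]: ligand charges -2, Cu(I) ⇒ ion charge 1−.
One 2+ cation requires 2 of the 1− anion.

[Ir(en)2(N3)(NO3)][CuBr2(en)]2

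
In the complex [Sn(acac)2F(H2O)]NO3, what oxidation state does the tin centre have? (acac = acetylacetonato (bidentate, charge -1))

1 nitrate outside the brackets (-1 each) → the complex ion is 1+.
Ligand charges: 1×H2O neutral; 1×F = -1; 2×acac = -2; sum -3.
Sn + (-3) = 1+ ⇒ Sn is +4.

+4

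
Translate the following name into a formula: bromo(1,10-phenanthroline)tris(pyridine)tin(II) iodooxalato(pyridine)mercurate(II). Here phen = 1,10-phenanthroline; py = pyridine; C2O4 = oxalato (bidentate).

Cation [Sn…]: ligand charges -1, Sn(II) ⇒ ion charge 1+.
Anion [Hg…]: ligand charges -3, Hg(II) ⇒ ion charge 1−.

[SnBr(phen)(py)3][Hg(C2O4)I(py)]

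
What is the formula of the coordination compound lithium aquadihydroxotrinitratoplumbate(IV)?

Ligands: 3 nitrato (NO3, -1), 1 aqua (H2O, neutral), 2 hydroxo (OH, -1). Ligand charge sum = -5.
Charge balance with lithium (+1) requires 1 complex ion per 1 lithium.

Li[Pb(H2O)(NO3)3(OH)2]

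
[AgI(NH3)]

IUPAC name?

There is no counter-ion, so the complex is neutral overall.
Ligand charges: 1×ammine (neutral), 1×iodo (-1 each); total -1. So Ag + (-1) = 0, giving Ag = +1.
Ligands are named alphabetically: ammine before iodo.

ammineiodosilver(I)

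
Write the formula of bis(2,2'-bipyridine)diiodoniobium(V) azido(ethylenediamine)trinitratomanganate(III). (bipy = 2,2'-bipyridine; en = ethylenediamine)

Cation [Nb…]: ligand charges -2, Nb(V) ⇒ ion charge 3+.
Anion [Mn…]: ligand charges -4, Mn(III) ⇒ ion charge 1−.
One 3+ cation requires 3 of the 1− anion.

[Nb(bipy)2I2][Mn(en)(N3)(NO3)3]3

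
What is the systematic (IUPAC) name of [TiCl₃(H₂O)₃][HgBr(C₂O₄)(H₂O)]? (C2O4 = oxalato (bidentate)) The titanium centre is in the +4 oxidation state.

Both ions are complex: the cation is named first with the plain metal name, the anion second with the -ate form; each ion's ligands are alphabetised independently.
Ti is given as +4; the cation's ligand charges sum to -3, so the complex cation is 1+.
A 1:1 salt means the anion carries the equal and opposite charge, 1−.
Anion: ligand charges sum to -3; for the ion to be 1−, Hg = +2.

triaquatrichlorotitanium(IV) aquabromooxalatomercurate(II)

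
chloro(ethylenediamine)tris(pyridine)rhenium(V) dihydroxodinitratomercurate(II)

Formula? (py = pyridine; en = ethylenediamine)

[ReCl(en)(py)3][Hg(NO3)2(OH)2]2

Cation [Re…]: ligand charges -1, Re(V) ⇒ ion charge 4+.
Anion [Hg…]: ligand charges -4, Hg(II) ⇒ ion charge 2−.
One 4+ cation requires 2 of the 2− anion.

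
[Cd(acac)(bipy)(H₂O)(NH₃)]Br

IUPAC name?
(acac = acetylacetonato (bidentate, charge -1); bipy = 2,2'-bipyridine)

The 1 bromide counter-ion carries a total charge of -1, so each complex ion is 1+.
Ligand charges: 1×acetylacetonato (-1 each), 1×ammine (neutral), 1×aqua (neutral), 1×2,2'-bipyridine (neutral); total -1. So Cd + (-1) = 1+, giving Cd = +2.
Ligands are named alphabetically: acetylacetonato before ammine before aqua before bipyridine.

(acetylacetonato)ammineaqua(2,2'-bipyridine)cadmium(II) bromide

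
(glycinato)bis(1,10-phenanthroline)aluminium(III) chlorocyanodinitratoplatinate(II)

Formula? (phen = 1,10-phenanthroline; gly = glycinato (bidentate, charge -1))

[Al(gly)(phen)2][PtCl(CN)(NO3)2]

Cation [Al…]: ligand charges -1, Al(III) ⇒ ion charge 2+.
Anion [Pt…]: ligand charges -4, Pt(II) ⇒ ion charge 2−.
One 2+ cation balances one 2− anion.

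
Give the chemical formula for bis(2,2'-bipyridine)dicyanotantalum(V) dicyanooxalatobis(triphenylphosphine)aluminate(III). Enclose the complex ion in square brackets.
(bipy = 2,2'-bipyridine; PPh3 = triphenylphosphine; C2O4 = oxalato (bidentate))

Cation [Ta…]: ligand charges -2, Ta(V) ⇒ ion charge 3+.
Anion [Al…]: ligand charges -4, Al(III) ⇒ ion charge 1−.
One 3+ cation requires 3 of the 1− anion.

[Ta(bipy)2(CN)2][Al(C2O4)(CN)2(PPh3)2]3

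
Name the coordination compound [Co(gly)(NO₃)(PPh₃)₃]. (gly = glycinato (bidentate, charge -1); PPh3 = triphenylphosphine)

(glycinato)nitratotris(triphenylphosphine)cobalt(II)

There is no counter-ion, so the complex is neutral overall.
Ligand charges: 1×glycinato (-1 each), 1×nitrato (-1 each), 3×triphenylphosphine (neutral); total -2. So Co + (-2) = 0, giving Co = +2.
Ligands are named alphabetically: glycinato before nitrato before triphenylphosphine.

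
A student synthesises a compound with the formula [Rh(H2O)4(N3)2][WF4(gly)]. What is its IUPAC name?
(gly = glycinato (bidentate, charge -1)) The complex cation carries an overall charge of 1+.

tetraaquadiazidorhodium(III) tetrafluoro(glycinato)tungstate(IV)

Both ions are complex: the cation is named first with the plain metal name, the anion second with the -ate form; each ion's ligands are alphabetised independently.
The complex cation is given as 1+; its ligand charges sum to -2, so Rh = +3.
A 1:1 salt means the anion carries the equal and opposite charge, 1−.
Anion: ligand charges sum to -5; for the ion to be 1−, W = +4.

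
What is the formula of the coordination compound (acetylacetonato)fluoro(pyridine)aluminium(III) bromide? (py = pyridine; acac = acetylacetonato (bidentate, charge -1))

[Al(acac)F(py)]Br

Ligands: 1 fluoro (F, -1), 1 pyridine (py, neutral), 1 acetylacetonato (acac, -1). Ligand charge sum = -2.
Charge balance with bromide (-1) requires 1 complex ion per 1 bromide.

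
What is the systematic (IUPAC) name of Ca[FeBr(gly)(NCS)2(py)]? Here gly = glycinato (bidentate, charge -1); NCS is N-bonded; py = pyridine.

The 1 calcium counter-ion carries a total charge of +2, so each complex ion is 2−.
Ligand charges: 1×glycinato (-1 each), 1×bromo (-1 each), 2×isothiocyanato (-1 each), 1×pyridine (neutral); total -4. So Fe + (-4) = 2−, giving Fe = +2.
Ligands are named alphabetically: bromo before glycinato before isothiocyanato before pyridine.
The complex ion is anionic, so iron takes the -ate form ferrate(II).

calcium bromo(glycinato)diisothiocyanato(pyridine)ferrate(II)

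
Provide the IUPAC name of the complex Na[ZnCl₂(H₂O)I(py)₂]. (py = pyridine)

The 1 sodium counter-ion carries a total charge of +1, so each complex ion is 1−.
Ligand charges: 2×pyridine (neutral), 1×iodo (-1 each), 2×chloro (-1 each), 1×aqua (neutral); total -3. So Zn + (-3) = 1−, giving Zn = +2.
Ligands are named alphabetically: aqua before chloro before iodo before pyridine.
The complex ion is anionic, so zinc takes the -ate form zincate(II).

sodium aquadichloroiodobis(pyridine)zincate(II)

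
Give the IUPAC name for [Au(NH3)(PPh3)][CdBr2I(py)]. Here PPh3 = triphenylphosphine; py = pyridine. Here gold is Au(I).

Both ions are complex: the cation is named first with the plain metal name, the anion second with the -ate form; each ion's ligands are alphabetised independently.
Au is given as +1; the cation's ligand charges sum to 0, so the complex cation is 1+.
A 1:1 salt means the anion carries the equal and opposite charge, 1−.
Anion: ligand charges sum to -3; for the ion to be 1−, Cd = +2.

ammine(triphenylphosphine)gold(I) dibromoiodo(pyridine)cadmate(II)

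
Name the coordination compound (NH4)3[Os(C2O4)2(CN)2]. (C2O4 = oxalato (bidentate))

The 3 ammonium counter-ions carry a total charge of +3, so each complex ion is 3−.
Ligand charges: 2×oxalato (-2 each), 2×cyano (-1 each); total -6. So Os + (-6) = 3−, giving Os = +3.
The complex ion is anionic, so osmium takes the -ate form osmate(III).

ammonium dicyanodioxalatoosmate(III)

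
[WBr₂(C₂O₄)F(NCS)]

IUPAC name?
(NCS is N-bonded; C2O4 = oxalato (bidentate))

dibromofluoroisothiocyanatooxalatotungsten(VI)

There is no counter-ion, so the complex is neutral overall.
Ligand charges: 1×fluoro (-1 each), 1×isothiocyanato (-1 each), 1×oxalato (-2 each), 2×bromo (-1 each); total -6. So W + (-6) = 0, giving W = +6.
Ligands are named alphabetically: bromo before fluoro before isothiocyanato before oxalato.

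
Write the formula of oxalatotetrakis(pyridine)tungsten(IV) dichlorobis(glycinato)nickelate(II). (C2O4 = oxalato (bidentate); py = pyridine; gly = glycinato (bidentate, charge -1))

Cation [W…]: ligand charges -2, W(IV) ⇒ ion charge 2+.
Anion [Ni…]: ligand charges -4, Ni(II) ⇒ ion charge 2−.
One 2+ cation balances one 2− anion.

[W(C2O4)(py)4][NiCl2(gly)2]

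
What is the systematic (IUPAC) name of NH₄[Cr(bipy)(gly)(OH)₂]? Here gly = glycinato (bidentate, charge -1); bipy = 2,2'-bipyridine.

The 1 ammonium counter-ion carries a total charge of +1, so each complex ion is 1−.
Ligand charges: 2×hydroxo (-1 each), 1×glycinato (-1 each), 1×2,2'-bipyridine (neutral); total -3. So Cr + (-3) = 1−, giving Cr = +2.
The complex ion is anionic, so chromium takes the -ate form chromate(II).

ammonium (2,2'-bipyridine)(glycinato)dihydroxochromate(II)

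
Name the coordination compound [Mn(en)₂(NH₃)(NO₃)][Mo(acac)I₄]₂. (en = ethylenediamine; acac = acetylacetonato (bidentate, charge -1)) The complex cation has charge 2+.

The complex cation is given as 2+; its ligand charges sum to -1, so Mn = +3.
With 2 anions per cation, each anion must be 2/2 = 1−.
Anion: ligand charges sum to -5; for the ion to be 1−, Mo = +4.

amminebis(ethylenediamine)nitratomanganese(III) (acetylacetonato)tetraiodomolybdate(IV)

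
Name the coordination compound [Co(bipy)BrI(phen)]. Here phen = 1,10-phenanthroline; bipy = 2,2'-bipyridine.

(2,2'-bipyridine)bromoiodo(1,10-phenanthroline)cobalt(II)

There is no counter-ion, so the complex is neutral overall.
Ligand charges: 1×1,10-phenanthroline (neutral), 1×2,2'-bipyridine (neutral), 1×bromo (-1 each), 1×iodo (-1 each); total -2. So Co + (-2) = 0, giving Co = +2.
Ligands are named alphabetically: bipyridine before bromo before iodo before phenanthroline.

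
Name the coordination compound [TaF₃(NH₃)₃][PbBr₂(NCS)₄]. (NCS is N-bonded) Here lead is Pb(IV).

triamminetrifluorotantalum(V) dibromotetraisothiocyanatoplumbate(IV)

Both ions are complex: the cation is named first with the plain metal name, the anion second with the -ate form; each ion's ligands are alphabetised independently.
Pb is given as +4; the anion's ligand charges sum to -6, so the complex anion is 2−.
A 1:1 salt means the cation carries the equal and opposite charge, 2+.
Cation: ligand charges sum to -3; for the ion to be 2+, Ta = +5.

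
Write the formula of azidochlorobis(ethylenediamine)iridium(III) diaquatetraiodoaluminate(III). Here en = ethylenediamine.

Cation [Ir…]: ligand charges -2, Ir(III) ⇒ ion charge 1+.
Anion [Al…]: ligand charges -4, Al(III) ⇒ ion charge 1−.
One 1+ cation balances one 1− anion.

[IrCl(en)2(N3)][Al(H2O)2I4]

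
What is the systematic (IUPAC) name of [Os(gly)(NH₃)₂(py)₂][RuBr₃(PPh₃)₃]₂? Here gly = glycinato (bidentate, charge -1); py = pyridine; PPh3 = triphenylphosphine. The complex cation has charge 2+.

diammine(glycinato)bis(pyridine)osmium(III) tribromotris(triphenylphosphine)ruthenate(II)

Both ions are complex: the cation is named first with the plain metal name, the anion second with the -ate form; each ion's ligands are alphabetised independently.
The complex cation is given as 2+; its ligand charges sum to -1, so Os = +3.
With 2 anions per cation, each anion must be 2/2 = 1−.
Anion: ligand charges sum to -3; for the ion to be 1−, Ru = +2.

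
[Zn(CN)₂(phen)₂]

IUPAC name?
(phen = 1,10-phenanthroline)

There is no counter-ion, so the complex is neutral overall.
Ligand charges: 2×cyano (-1 each), 2×1,10-phenanthroline (neutral); total -2. So Zn + (-2) = 0, giving Zn = +2.
Ligands are named alphabetically: cyano before phenanthroline.

dicyanobis(1,10-phenanthroline)zinc(II)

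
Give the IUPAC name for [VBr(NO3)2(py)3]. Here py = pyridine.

bromodinitratotris(pyridine)vanadium(III)

There is no counter-ion, so the complex is neutral overall.
Ligand charges: 2×nitrato (-1 each), 1×bromo (-1 each), 3×pyridine (neutral); total -3. So V + (-3) = 0, giving V = +3.
Ligands are named alphabetically: bromo before nitrato before pyridine.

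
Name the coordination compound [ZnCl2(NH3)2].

diamminedichlorozinc(II)

There is no counter-ion, so the complex is neutral overall.
Ligand charges: 2×ammine (neutral), 2×chloro (-1 each); total -2. So Zn + (-2) = 0, giving Zn = +2.
Ligands are named alphabetically: ammine before chloro.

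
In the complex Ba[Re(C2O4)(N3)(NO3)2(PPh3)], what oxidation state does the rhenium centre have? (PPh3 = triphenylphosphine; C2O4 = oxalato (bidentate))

1 barium outside the brackets (+2 each) → the complex ion is 2−.
Ligand charges: 1×N3 = -1; 1×PPh3 neutral; 2×NO3 = -2; 1×C2O4 = -2; sum -5.
Re + (-5) = 2− ⇒ Re is +3.

+3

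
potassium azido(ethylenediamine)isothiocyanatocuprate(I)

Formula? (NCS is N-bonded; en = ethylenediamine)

K[Cu(en)(N3)(NCS)]

Ligands: 1 isothiocyanato (NCS, -1), 1 azido (N3, -1), 1 ethylenediamine (en, neutral). Ligand charge sum = -2.
Charge balance with potassium (+1) requires 1 complex ion per 1 potassium.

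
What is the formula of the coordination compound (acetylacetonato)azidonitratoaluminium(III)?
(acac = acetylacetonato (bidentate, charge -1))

Ligands: 1 nitrato (NO3, -1), 1 azido (N3, -1), 1 acetylacetonato (acac, -1). Ligand charge sum = -3.
With Al in oxidation state +3, the complex ion is [Al...].

[Al(acac)(N3)(NO3)]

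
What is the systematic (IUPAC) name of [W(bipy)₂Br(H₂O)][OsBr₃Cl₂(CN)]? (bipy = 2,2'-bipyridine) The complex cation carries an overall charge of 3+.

aquabis(2,2'-bipyridine)bromotungsten(IV) tribromodichlorocyanoosmate(III)

The complex cation is given as 3+; its ligand charges sum to -1, so W = +4.
A 1:1 salt means the anion carries the equal and opposite charge, 3−.
Anion: ligand charges sum to -6; for the ion to be 3−, Os = +3.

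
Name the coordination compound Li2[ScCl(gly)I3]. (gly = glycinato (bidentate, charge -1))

The 2 lithium counter-ions carry a total charge of +2, so each complex ion is 2−.
Ligand charges: 1×glycinato (-1 each), 1×chloro (-1 each), 3×iodo (-1 each); total -5. So Sc + (-5) = 2−, giving Sc = +3.
The complex ion is anionic, so scandium takes the -ate form scandate(III).

lithium chloro(glycinato)triiodoscandate(III)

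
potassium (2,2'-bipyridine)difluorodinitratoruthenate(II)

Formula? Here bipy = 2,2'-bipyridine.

K2[Ru(bipy)F2(NO3)2]

Ligands: 1 2,2'-bipyridine (bipy, neutral), 2 nitrato (NO3, -1), 2 fluoro (F, -1). Ligand charge sum = -4.
Charge balance with potassium (+1) requires 1 complex ion per 2 potassium.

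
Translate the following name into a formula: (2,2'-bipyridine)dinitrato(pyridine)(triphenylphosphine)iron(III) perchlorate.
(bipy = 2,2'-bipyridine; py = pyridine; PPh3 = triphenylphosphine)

[Fe(bipy)(NO3)2(PPh3)(py)]ClO4

Ligands: 2 nitrato (NO3, -1), 1 2,2'-bipyridine (bipy, neutral), 1 pyridine (py, neutral), 1 triphenylphosphine (PPh3, neutral). Ligand charge sum = -2.
With Fe in oxidation state +3, the complex ion is [Fe...]^1+.
Charge balance with perchlorate (-1) requires 1 complex ion per 1 perchlorate.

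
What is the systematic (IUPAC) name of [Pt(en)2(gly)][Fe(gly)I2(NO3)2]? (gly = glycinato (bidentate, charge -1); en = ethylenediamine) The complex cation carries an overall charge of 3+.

bis(ethylenediamine)(glycinato)platinum(IV) (glycinato)diiododinitratoferrate(II)

Both ions are complex: the cation is named first with the plain metal name, the anion second with the -ate form; each ion's ligands are alphabetised independently.
The complex cation is given as 3+; its ligand charges sum to -1, so Pt = +4.
A 1:1 salt means the anion carries the equal and opposite charge, 3−.
Anion: ligand charges sum to -5; for the ion to be 3−, Fe = +2.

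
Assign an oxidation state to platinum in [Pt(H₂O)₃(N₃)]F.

1 fluoride outside the brackets (-1 each) → the complex ion is 1+.
Ligand charges: 1×N3 = -1; 3×H2O neutral; sum -1.
Pt + (-1) = 1+ ⇒ Pt is +2.

+2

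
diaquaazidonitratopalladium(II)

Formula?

[Pd(H2O)2(N3)(NO3)]

Ligands: 1 azido (N3, -1), 2 aqua (H2O, neutral), 1 nitrato (NO3, -1). Ligand charge sum = -2.
With Pd in oxidation state +2, the complex ion is [Pd...].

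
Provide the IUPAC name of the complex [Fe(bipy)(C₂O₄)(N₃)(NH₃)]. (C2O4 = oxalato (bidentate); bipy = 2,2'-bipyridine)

There is no counter-ion, so the complex is neutral overall.
Ligand charges: 1×ammine (neutral), 1×oxalato (-2 each), 1×azido (-1 each), 1×2,2'-bipyridine (neutral); total -3. So Fe + (-3) = 0, giving Fe = +3.
Ligands are named alphabetically: ammine before azido before bipyridine before oxalato.

ammineazido(2,2'-bipyridine)oxalatoiron(III)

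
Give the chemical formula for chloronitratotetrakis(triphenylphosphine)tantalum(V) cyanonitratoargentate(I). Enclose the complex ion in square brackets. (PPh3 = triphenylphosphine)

[TaCl(NO3)(PPh3)4][Ag(CN)(NO3)]3

Cation [Ta…]: ligand charges -2, Ta(V) ⇒ ion charge 3+.
Anion [Ag…]: ligand charges -2, Ag(I) ⇒ ion charge 1−.
One 3+ cation requires 3 of the 1− anion.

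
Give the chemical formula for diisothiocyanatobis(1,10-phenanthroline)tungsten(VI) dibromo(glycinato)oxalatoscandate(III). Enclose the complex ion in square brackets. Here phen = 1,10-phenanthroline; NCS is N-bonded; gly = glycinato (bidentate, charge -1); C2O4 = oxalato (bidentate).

Cation [W…]: ligand charges -2, W(VI) ⇒ ion charge 4+.
Anion [Sc…]: ligand charges -5, Sc(III) ⇒ ion charge 2−.
One 4+ cation requires 2 of the 2− anion.

[W(NCS)2(phen)2][ScBr2(C2O4)(gly)]2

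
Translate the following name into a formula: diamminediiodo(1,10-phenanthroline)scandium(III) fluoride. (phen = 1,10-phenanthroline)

Ligands: 1 1,10-phenanthroline (phen, neutral), 2 iodo (I, -1), 2 ammine (NH3, neutral). Ligand charge sum = -2.
With Sc in oxidation state +3, the complex ion is [Sc...]^1+.
Charge balance with fluoride (-1) requires 1 complex ion per 1 fluoride.

[ScI2(NH3)2(phen)]F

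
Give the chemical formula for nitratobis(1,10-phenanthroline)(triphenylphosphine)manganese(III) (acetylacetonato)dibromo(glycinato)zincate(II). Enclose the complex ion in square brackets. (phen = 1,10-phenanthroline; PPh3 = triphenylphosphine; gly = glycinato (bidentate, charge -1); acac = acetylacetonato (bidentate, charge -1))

[Mn(NO3)(phen)2(PPh3)][Zn(acac)Br2(gly)]

Cation [Mn…]: ligand charges -1, Mn(III) ⇒ ion charge 2+.
Anion [Zn…]: ligand charges -4, Zn(II) ⇒ ion charge 2−.
One 2+ cation balances one 2− anion.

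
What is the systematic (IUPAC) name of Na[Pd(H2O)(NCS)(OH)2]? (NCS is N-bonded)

The 1 sodium counter-ion carries a total charge of +1, so each complex ion is 1−.
Ligand charges: 2×hydroxo (-1 each), 1×isothiocyanato (-1 each), 1×aqua (neutral); total -3. So Pd + (-3) = 1−, giving Pd = +2.
Ligands are named alphabetically: aqua before hydroxo before isothiocyanato.
The complex ion is anionic, so palladium takes the -ate form palladate(II).

sodium aquadihydroxoisothiocyanatopalladate(II)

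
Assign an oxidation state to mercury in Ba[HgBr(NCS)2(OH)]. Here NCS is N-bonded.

+2

1 barium outside the brackets (+2 each) → the complex ion is 2−.
Ligand charges: 1×OH = -1; 2×NCS = -2; 1×Br = -1; sum -4.
Hg + (-4) = 2− ⇒ Hg is +2.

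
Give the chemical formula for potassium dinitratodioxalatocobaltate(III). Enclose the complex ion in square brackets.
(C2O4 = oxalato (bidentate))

Ligands: 2 oxalato (C2O4, -2), 2 nitrato (NO3, -1). Ligand charge sum = -6.
Charge balance with potassium (+1) requires 1 complex ion per 3 potassium.

K3[Co(C2O4)2(NO3)2]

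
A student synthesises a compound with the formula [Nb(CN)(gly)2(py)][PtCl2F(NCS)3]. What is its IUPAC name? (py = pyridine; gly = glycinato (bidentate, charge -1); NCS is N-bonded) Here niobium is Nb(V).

cyanobis(glycinato)(pyridine)niobium(V) dichlorofluorotriisothiocyanatoplatinate(IV)

Both ions are complex: the cation is named first with the plain metal name, the anion second with the -ate form; each ion's ligands are alphabetised independently.
Nb is given as +5; the cation's ligand charges sum to -3, so the complex cation is 2+.
A 1:1 salt means the anion carries the equal and opposite charge, 2−.
Anion: ligand charges sum to -6; for the ion to be 2−, Pt = +4.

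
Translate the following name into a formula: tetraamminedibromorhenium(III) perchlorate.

Ligands: 2 bromo (Br, -1), 4 ammine (NH3, neutral). Ligand charge sum = -2.
With Re in oxidation state +3, the complex ion is [Re...]^1+.
Charge balance with perchlorate (-1) requires 1 complex ion per 1 perchlorate.

[ReBr2(NH3)4]ClO4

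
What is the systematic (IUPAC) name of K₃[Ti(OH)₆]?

The 3 potassium counter-ions carry a total charge of +3, so each complex ion is 3−.
Ligand charges: 6×hydroxo (-1 each); total -6. So Ti + (-6) = 3−, giving Ti = +3.
The complex ion is anionic, so titanium takes the -ate form titanate(III).

potassium hexahydroxotitanate(III)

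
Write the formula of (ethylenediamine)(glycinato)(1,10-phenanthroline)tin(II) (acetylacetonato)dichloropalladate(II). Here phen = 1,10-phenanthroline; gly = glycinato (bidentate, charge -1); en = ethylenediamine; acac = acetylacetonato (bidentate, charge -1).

Cation [Sn…]: ligand charges -1, Sn(II) ⇒ ion charge 1+.
Anion [Pd…]: ligand charges -3, Pd(II) ⇒ ion charge 1−.
One 1+ cation balances one 1− anion.

[Sn(en)(gly)(phen)][Pd(acac)Cl2]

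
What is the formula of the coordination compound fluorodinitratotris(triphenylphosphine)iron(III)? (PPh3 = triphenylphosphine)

[FeF(NO3)2(PPh3)3]

Ligands: 2 nitrato (NO3, -1), 1 fluoro (F, -1), 3 triphenylphosphine (PPh3, neutral). Ligand charge sum = -3.
With Fe in oxidation state +3, the complex ion is [Fe...].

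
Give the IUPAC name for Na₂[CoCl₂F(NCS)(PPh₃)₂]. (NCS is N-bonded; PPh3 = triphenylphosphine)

The 2 sodium counter-ions carry a total charge of +2, so each complex ion is 2−.
Ligand charges: 1×isothiocyanato (-1 each), 2×triphenylphosphine (neutral), 1×fluoro (-1 each), 2×chloro (-1 each); total -4. So Co + (-4) = 2−, giving Co = +2.
Ligands are named alphabetically: chloro before fluoro before isothiocyanato before triphenylphosphine.
The complex ion is anionic, so cobalt takes the -ate form cobaltate(II).

sodium dichlorofluoroisothiocyanatobis(triphenylphosphine)cobaltate(II)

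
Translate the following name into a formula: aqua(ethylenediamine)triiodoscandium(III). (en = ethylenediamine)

[Sc(en)(H2O)I3]

Ligands: 3 iodo (I, -1), 1 ethylenediamine (en, neutral), 1 aqua (H2O, neutral). Ligand charge sum = -3.
With Sc in oxidation state +3, the complex ion is [Sc...].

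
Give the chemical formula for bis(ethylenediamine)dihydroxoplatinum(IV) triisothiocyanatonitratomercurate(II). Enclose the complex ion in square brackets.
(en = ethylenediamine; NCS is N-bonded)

[Pt(en)2(OH)2][Hg(NCS)3(NO3)]

Cation [Pt…]: ligand charges -2, Pt(IV) ⇒ ion charge 2+.
Anion [Hg…]: ligand charges -4, Hg(II) ⇒ ion charge 2−.
One 2+ cation balances one 2− anion.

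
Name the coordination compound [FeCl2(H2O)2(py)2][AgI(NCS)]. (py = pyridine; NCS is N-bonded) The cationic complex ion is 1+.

Both ions are complex: the cation is named first with the plain metal name, the anion second with the -ate form; each ion's ligands are alphabetised independently.
The complex cation is given as 1+; its ligand charges sum to -2, so Fe = +3.
A 1:1 salt means the anion carries the equal and opposite charge, 1−.
Anion: ligand charges sum to -2; for the ion to be 1−, Ag = +1.

diaquadichlorobis(pyridine)iron(III) iodoisothiocyanatoargentate(I)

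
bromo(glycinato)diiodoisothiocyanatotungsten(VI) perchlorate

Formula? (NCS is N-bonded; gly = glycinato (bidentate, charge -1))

[WBr(gly)I2(NCS)]ClO4

Ligands: 2 iodo (I, -1), 1 isothiocyanato (NCS, -1), 1 bromo (Br, -1), 1 glycinato (gly, -1). Ligand charge sum = -5.
Charge balance with perchlorate (-1) requires 1 complex ion per 1 perchlorate.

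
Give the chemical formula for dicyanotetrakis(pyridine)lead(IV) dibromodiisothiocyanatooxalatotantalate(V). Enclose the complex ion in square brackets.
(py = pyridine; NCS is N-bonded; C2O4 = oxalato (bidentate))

Cation [Pb…]: ligand charges -2, Pb(IV) ⇒ ion charge 2+.
Anion [Ta…]: ligand charges -6, Ta(V) ⇒ ion charge 1−.
One 2+ cation requires 2 of the 1− anion.

[Pb(CN)2(py)4][TaBr2(C2O4)(NCS)2]2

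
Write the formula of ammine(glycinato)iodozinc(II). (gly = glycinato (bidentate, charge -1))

Ligands: 1 ammine (NH3, neutral), 1 glycinato (gly, -1), 1 iodo (I, -1). Ligand charge sum = -2.
With Zn in oxidation state +2, the complex ion is [Zn...].

[Zn(gly)I(NH3)]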